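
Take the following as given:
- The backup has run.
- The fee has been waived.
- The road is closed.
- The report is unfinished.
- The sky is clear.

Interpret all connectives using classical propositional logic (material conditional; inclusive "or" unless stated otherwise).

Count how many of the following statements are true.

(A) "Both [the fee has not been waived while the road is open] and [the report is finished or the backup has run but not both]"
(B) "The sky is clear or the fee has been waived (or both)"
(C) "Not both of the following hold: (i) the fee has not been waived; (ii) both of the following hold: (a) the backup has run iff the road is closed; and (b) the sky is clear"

2

Let Q = "the fee has been waived" (T), R = "the road is closed" (T), S = "the report is finished" (F), P = "the backup has run" (T), U = "the sky is overcast" (F).

(A): In symbols: (¬Q ∧ ¬R) ∧ (S ⊕ P)

¬Q = ¬T = F
¬R = ¬T = F
¬Q ∧ ¬R = F ∧ F = F
S ⊕ P = F ⊕ T = T
(¬Q ∧ ¬R) ∧ (S ⊕ P) = F ∧ T = F
So (A) is false.

(B): This is ¬U ∨ Q.

¬U = ¬F = T
¬U ∨ Q = T ∨ T = T
Hence (B) is true.

(C): Parsed as ¬Q ↑ ((P ↔ R) ∧ ¬U)

¬Q = ¬T = F
P ↔ R = T ↔ T = T
¬U = ¬F = T
(P ↔ R) ∧ ¬U = T ∧ T = T
¬Q ↑ ((P ↔ R) ∧ ¬U) = F ↑ T = T
So (C) is true.

2 of the 3 statements are true ((B), (C)).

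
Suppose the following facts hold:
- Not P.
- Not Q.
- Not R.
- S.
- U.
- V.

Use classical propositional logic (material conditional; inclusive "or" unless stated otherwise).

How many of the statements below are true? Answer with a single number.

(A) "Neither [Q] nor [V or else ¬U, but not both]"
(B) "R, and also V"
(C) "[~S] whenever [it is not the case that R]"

(A): This is Q ↓ (V ⊕ ¬U).

¬U = ¬T = F
V ⊕ ¬U = T ⊕ F = T
Q ↓ (V ⊕ ¬U) = F ↓ T = F
Hence (A) is false.

(B): This is R ∧ V.

R ∧ V = F ∧ T = F
So (B) is false.

(C): In symbols: ¬R → ¬S

¬R = ¬F = T
¬S = ¬T = F
¬R → ¬S = T → F = F
Hence (C) is false.

0 of the 3 statements are true (none).

0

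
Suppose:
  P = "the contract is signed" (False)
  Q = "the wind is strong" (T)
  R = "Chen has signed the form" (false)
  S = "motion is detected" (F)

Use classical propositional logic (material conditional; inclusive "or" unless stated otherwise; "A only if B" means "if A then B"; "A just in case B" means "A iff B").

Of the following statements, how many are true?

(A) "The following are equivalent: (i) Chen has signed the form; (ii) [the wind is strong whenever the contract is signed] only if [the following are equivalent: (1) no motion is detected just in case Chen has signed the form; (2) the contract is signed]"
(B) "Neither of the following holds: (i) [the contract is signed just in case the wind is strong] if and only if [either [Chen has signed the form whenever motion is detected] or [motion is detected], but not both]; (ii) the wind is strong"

0

(A): This is R <-> ((P -> Q) -> ((~S <-> R) <-> P)).

P -> Q = F -> T = T
~S = ~F = T
~S <-> R = T <-> F = F
(~S <-> R) <-> P = F <-> F = T
(P -> Q) -> ((~S <-> R) <-> P) = T -> T = T
R <-> ((P -> Q) -> ((~S <-> R) <-> P)) = F <-> T = F
So (A) is false.

(B): In symbols: ((P <-> Q) <-> ((S -> R) xor S)) nor Q

P <-> Q = F <-> T = F
S -> R = F -> F = T
(S -> R) xor S = T xor F = T
(P <-> Q) <-> ((S -> R) xor S) = F <-> T = F
((P <-> Q) <-> ((S -> R) xor S)) nor Q = F nor T = F
So (B) is false.

Count: 0.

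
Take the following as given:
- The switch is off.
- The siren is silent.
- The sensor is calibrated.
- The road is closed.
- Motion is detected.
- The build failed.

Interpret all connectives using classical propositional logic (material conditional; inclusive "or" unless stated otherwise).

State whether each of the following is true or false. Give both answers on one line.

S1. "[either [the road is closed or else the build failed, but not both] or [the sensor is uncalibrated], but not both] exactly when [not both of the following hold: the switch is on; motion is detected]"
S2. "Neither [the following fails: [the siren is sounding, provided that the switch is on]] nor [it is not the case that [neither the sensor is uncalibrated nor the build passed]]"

S1 False; S2 True

Let Q = "the road is closed" (True), N = "the build passed" (False), G = "the sensor is calibrated" (True), S = "the switch is on" (False), W = "motion is detected" (True), D = "the siren is sounding" (False).

S1: Parsed as ((Q xor not N) xor not G) iff (S nand W)

not N = not False = True
Q xor not N = True xor True = False
not G = not True = False
(Q xor not N) xor not G = False xor False = False
S nand W = False nand True = True
((Q xor not N) xor not G) iff (S nand W) = False iff True = False
Hence S1 is false.

S2: This is not (S -> D) nor not (not G nor N).

S -> D = False -> False = True
not (S -> D) = not True = False
not G = not True = False
not G nor N = False nor False = True
not (not G nor N) = not True = False
not (S -> D) nor not (not G nor N) = False nor False = True
Thus S2 is true.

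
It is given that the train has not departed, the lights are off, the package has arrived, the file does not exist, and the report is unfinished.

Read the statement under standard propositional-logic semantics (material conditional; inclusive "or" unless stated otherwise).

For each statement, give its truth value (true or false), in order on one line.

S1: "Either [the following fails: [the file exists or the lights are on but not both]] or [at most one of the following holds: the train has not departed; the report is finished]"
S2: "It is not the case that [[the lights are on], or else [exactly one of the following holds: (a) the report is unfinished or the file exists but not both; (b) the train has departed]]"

S1 T, S2 F

Let S = "the file exists" (False), Q = "the lights are on" (False), P = "the train has departed" (False), U = "the report is finished" (False).

S1: Parsed as not (S xor Q) or (not P nand U)

S xor Q = False xor False = False
not (S xor Q) = not False = True
not P = not False = True
not P nand U = True nand False = True
not (S xor Q) or (not P nand U) = True or True = True
Hence S1 is true.

S2: Formalization: not (Q or ((not U xor S) xor P))

not U = not False = True
not U xor S = True xor False = True
(not U xor S) xor P = True xor False = True
Q or ((not U xor S) xor P) = False or True = True
not (Q or ((not U xor S) xor P)) = not True = False
Hence S2 is false.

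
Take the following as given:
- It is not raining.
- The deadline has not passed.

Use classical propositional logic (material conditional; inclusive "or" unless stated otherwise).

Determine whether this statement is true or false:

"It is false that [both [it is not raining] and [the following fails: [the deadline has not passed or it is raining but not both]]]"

The statement is true.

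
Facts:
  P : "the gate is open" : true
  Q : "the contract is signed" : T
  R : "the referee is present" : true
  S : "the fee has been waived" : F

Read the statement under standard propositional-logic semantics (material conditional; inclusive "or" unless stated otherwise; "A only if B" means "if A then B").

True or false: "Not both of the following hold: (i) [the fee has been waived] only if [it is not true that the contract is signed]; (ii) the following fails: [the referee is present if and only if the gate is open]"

Values: S=False, Q=True, R=True, P=True.
In symbols: (S -> not Q) nand not (R iff P)

not Q = not True = False
S -> not Q = False -> False = True
R iff P = True iff True = True
not (R iff P) = not True = False
(S -> not Q) nand not (R iff P) = True nand False = True

True.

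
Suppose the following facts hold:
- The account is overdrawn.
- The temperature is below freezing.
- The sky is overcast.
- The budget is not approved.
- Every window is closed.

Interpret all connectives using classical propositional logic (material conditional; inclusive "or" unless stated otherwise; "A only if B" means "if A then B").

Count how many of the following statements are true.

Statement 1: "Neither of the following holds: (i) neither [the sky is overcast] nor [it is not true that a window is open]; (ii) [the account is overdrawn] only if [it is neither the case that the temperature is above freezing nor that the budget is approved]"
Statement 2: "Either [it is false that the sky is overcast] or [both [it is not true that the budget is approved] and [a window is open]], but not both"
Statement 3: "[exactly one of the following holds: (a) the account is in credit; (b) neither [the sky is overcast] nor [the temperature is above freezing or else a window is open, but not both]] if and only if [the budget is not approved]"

0

Let R = "the sky is overcast" (T), U = "a window is open" (F), P = "the account is overdrawn" (T), Q = "the temperature is below freezing" (T), S = "the budget is approved" (F).

Statement 1: This is (R nor ~U) nor (P -> (~Q nor S)).

~U = ~F = T
R nor ~U = T nor T = F
~Q = ~T = F
~Q nor S = F nor F = T
P -> (~Q nor S) = T -> T = T
(R nor ~U) nor (P -> (~Q nor S)) = F nor T = F
Thus Statement 1 is false.

Statement 2: In symbols: ~R xor (~S & U)

~R = ~T = F
~S = ~F = T
~S & U = T & F = F
~R xor (~S & U) = F xor F = F
So Statement 2 is false.

Statement 3: In symbols: (~P xor (R nor (~Q xor U))) <-> ~S

~P = ~T = F
~Q = ~T = F
~Q xor U = F xor F = F
R nor (~Q xor U) = T nor F = F
~P xor (R nor (~Q xor U)) = F xor F = F
~S = ~F = T
(~P xor (R nor (~Q xor U))) <-> ~S = F <-> T = F
So Statement 3 is false.

Count: 0.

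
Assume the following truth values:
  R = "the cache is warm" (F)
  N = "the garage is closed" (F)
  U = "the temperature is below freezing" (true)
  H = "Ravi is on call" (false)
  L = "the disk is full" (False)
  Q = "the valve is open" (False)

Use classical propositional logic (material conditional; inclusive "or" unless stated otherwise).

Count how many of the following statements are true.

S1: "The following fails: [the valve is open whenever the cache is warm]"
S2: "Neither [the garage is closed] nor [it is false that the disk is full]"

S1: Parsed as not (R -> Q)

R -> Q = False -> False = True
not (R -> Q) = not True = False
Thus S1 is false.

S2: This is N nor not L.

not L = not False = True
N nor not L = False nor True = False
So S2 is false.

0 of the 2 statements are true (none).

0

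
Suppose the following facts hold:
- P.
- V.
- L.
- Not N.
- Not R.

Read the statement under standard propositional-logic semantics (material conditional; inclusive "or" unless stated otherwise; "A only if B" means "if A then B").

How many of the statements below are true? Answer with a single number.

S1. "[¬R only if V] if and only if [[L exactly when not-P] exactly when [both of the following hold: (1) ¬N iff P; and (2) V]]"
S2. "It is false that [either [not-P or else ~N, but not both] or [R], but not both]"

0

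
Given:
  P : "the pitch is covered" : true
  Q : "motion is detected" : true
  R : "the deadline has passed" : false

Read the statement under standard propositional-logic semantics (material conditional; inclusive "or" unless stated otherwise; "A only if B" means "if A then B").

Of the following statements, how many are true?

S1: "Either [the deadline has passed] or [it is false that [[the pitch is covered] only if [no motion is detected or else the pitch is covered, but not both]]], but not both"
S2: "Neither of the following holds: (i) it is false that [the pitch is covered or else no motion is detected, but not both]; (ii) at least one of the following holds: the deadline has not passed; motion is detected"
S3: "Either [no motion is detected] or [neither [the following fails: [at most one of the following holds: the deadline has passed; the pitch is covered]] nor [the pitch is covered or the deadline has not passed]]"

0

S1: Parsed as R ⊕ ¬(P → (¬Q ⊕ P))

¬Q = ¬T = F
¬Q ⊕ P = F ⊕ T = T
P → (¬Q ⊕ P) = T → T = T
¬(P → (¬Q ⊕ P)) = ¬T = F
R ⊕ ¬(P → (¬Q ⊕ P)) = F ⊕ F = F
Hence S1 is false.

S2: Parsed as ¬(P ⊕ ¬Q) ↓ (¬R ∨ Q)

¬Q = ¬T = F
P ⊕ ¬Q = T ⊕ F = T
¬(P ⊕ ¬Q) = ¬T = F
¬R = ¬F = T
¬R ∨ Q = T ∨ T = T
¬(P ⊕ ¬Q) ↓ (¬R ∨ Q) = F ↓ T = F
Hence S2 is false.

S3: This is ¬Q ∨ (¬(R ↑ P) ↓ (P ∨ ¬R)).

¬Q = ¬T = F
R ↑ P = F ↑ T = T
¬(R ↑ P) = ¬T = F
¬R = ¬F = T
P ∨ ¬R = T ∨ T = T
¬(R ↑ P) ↓ (P ∨ ¬R) = F ↓ T = F
¬Q ∨ (¬(R ↑ P) ↓ (P ∨ ¬R)) = F ∨ F = F
Thus S3 is false.

0 of the 3 statements are true (none).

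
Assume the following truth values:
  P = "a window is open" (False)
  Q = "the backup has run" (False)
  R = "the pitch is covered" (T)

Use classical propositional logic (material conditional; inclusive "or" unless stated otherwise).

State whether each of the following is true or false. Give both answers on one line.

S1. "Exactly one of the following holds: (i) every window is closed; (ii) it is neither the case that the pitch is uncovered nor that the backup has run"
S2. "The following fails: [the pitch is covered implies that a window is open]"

S1: In symbols: ~P xor (~R nor Q)

~P = ~F = T
~R = ~T = F
~R nor Q = F nor F = T
~P xor (~R nor Q) = T xor T = F
Hence S1 is false.

S2: Formalization: ~(R -> P)

R -> P = T -> F = F
~(R -> P) = ~F = T
Thus S2 is true.

S1 F / S2 T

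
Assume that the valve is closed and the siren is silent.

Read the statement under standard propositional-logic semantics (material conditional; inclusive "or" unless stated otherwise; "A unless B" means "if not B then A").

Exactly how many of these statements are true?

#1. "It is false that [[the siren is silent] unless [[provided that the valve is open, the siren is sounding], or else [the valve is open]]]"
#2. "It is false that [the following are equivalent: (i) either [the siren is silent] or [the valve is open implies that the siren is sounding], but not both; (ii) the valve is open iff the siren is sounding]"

1

Let D = "the siren is sounding" (False), L = "the valve is open" (False).

#1: In symbols: not (not D or ((L -> D) or L))

not D = not False = True
L -> D = False -> False = True
(L -> D) or L = True or False = True
not D or ((L -> D) or L) = True or True = True
not (not D or ((L -> D) or L)) = not True = False
Thus #1 is false.

#2: This is not ((not D xor (L -> D)) iff (L iff D)).

not D = not False = True
L -> D = False -> False = True
not D xor (L -> D) = True xor True = False
L iff D = False iff False = True
(not D xor (L -> D)) iff (L iff D) = False iff True = False
not ((not D xor (L -> D)) iff (L iff D)) = not False = True
So #2 is true.

Count: 1.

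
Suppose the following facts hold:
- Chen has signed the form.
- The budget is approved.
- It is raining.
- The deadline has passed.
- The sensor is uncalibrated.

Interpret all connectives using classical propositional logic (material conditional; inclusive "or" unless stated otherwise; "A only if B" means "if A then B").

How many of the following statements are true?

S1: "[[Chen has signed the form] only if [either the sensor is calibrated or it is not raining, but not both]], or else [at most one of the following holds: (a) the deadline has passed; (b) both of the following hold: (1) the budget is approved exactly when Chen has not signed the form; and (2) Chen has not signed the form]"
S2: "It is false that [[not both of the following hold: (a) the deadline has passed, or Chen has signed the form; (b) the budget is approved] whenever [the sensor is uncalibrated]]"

Let P = "Chen has signed the form" (T), U = "the sensor is calibrated" (F), R = "it is raining" (T), S = "the deadline has passed" (T), Q = "the budget is approved" (T).

S1: This is (P -> (U xor ~R)) | (S nand ((Q <-> ~P) & ~P)).

~R = ~T = F
U xor ~R = F xor F = F
P -> (U xor ~R) = T -> F = F
~P = ~T = F
Q <-> ~P = T <-> F = F
~P = ~T = F
(Q <-> ~P) & ~P = F & F = F
S nand ((Q <-> ~P) & ~P) = T nand F = T
(P -> (U xor ~R)) | (S nand ((Q <-> ~P) & ~P)) = F | T = T
Hence S1 is true.

S2: Parsed as ~(~U -> ((S | P) nand Q))

~U = ~F = T
S | P = T | T = T
(S | P) nand Q = T nand T = F
~U -> ((S | P) nand Q) = T -> F = F
~(~U -> ((S | P) nand Q)) = ~F = T
Hence S2 is true.

Count: 2.

2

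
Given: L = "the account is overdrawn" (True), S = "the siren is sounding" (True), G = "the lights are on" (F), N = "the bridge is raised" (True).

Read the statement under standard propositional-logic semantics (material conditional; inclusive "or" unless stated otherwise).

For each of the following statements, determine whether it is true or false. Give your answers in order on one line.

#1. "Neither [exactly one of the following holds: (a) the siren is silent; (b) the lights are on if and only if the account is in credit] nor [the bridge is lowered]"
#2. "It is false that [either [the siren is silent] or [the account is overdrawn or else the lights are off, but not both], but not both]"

#1 false; #2 true

#1: This is (not S xor (G iff not L)) nor not N.

not S = not True = False
not L = not True = False
G iff not L = False iff False = True
not S xor (G iff not L) = False xor True = True
not N = not True = False
(not S xor (G iff not L)) nor not N = True nor False = False
Hence #1 is false.

#2: In symbols: not (not S xor (L xor not G))

not S = not True = False
not G = not False = True
L xor not G = True xor True = False
not S xor (L xor not G) = False xor False = False
not (not S xor (L xor not G)) = not False = True
Thus #2 is true.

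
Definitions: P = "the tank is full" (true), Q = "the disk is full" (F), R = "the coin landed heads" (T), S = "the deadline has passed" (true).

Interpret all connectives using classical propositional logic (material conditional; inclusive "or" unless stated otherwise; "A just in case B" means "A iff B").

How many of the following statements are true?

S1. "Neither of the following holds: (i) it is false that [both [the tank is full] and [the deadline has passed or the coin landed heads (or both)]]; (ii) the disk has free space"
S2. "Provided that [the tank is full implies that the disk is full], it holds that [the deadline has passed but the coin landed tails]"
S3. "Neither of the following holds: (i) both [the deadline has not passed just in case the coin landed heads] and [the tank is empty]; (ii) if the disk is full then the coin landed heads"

S1: This is ¬(P ∧ (S ∨ R)) ↓ ¬Q.

S ∨ R = T ∨ T = T
P ∧ (S ∨ R) = T ∧ T = T
¬(P ∧ (S ∨ R)) = ¬T = F
¬Q = ¬F = T
¬(P ∧ (S ∨ R)) ↓ ¬Q = F ↓ T = F
Thus S1 is false.

S2: Parsed as (P → Q) → (S ∧ ¬R)

P → Q = T → F = F
¬R = ¬T = F
S ∧ ¬R = T ∧ F = F
(P → Q) → (S ∧ ¬R) = F → F = T
So S2 is true.

S3: This is ((¬S ↔ R) ∧ ¬P) ↓ (Q → R).

¬S = ¬T = F
¬S ↔ R = F ↔ T = F
¬P = ¬T = F
(¬S ↔ R) ∧ ¬P = F ∧ F = F
Q → R = F → T = T
((¬S ↔ R) ∧ ¬P) ↓ (Q → R) = F ↓ T = F
So S3 is false.

Count: 1.

1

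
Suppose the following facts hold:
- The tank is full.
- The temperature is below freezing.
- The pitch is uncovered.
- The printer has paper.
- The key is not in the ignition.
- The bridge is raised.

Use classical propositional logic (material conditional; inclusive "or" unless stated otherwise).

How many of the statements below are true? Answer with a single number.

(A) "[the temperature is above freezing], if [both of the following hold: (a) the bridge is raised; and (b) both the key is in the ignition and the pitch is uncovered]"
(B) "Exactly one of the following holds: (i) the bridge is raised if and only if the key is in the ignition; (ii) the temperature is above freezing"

Let H = "the bridge is raised" (True), R = "the key is in the ignition" (False), L = "the pitch is covered" (False), S = "the temperature is below freezing" (True).

(A): In symbols: (H and (R and not L)) -> not S

not L = not False = True
R and not L = False and True = False
H and (R and not L) = True and False = False
not S = not True = False
(H and (R and not L)) -> not S = False -> False = True
Hence (A) is true.

(B): In symbols: (H iff R) xor not S

H iff R = True iff False = False
not S = not True = False
(H iff R) xor not S = False xor False = False
Thus (B) is false.

Count: 1.

1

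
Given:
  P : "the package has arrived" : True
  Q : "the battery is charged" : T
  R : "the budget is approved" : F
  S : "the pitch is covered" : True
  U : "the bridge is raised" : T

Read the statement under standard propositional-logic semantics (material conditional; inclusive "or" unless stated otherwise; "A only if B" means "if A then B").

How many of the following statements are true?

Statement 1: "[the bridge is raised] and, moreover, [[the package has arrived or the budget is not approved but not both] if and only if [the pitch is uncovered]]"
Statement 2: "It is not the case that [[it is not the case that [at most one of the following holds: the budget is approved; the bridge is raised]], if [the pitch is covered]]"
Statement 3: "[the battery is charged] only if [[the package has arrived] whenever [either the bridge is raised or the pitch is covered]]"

3

Statement 1: Parsed as U & ((P xor ~R) <-> ~S)

~R = ~F = T
P xor ~R = T xor T = F
~S = ~T = F
(P xor ~R) <-> ~S = F <-> F = T
U & ((P xor ~R) <-> ~S) = T & T = T
Thus Statement 1 is true.

Statement 2: In symbols: ~(S -> ~(R nand U))

R nand U = F nand T = T
~(R nand U) = ~T = F
S -> ~(R nand U) = T -> F = F
~(S -> ~(R nand U)) = ~F = T
So Statement 2 is true.

Statement 3: This is Q -> ((U | S) -> P).

U | S = T | T = T
(U | S) -> P = T -> T = T
Q -> ((U | S) -> P) = T -> T = T
Hence Statement 3 is true.

True statements: 3.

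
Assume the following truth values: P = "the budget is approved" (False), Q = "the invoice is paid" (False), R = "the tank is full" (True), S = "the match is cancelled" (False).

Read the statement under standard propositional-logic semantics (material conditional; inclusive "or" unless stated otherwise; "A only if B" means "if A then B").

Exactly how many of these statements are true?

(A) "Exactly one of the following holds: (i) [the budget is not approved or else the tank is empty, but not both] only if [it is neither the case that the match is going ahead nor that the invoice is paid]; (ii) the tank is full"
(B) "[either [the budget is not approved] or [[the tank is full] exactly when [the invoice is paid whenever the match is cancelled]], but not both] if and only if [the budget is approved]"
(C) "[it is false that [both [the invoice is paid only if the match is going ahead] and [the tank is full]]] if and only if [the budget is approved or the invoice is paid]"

(A): In symbols: ((not P xor not R) -> (not S nor Q)) xor R

not P = not False = True
not R = not True = False
not P xor not R = True xor False = True
not S = not False = True
not S nor Q = True nor False = False
(not P xor not R) -> (not S nor Q) = True -> False = False
((not P xor not R) -> (not S nor Q)) xor R = False xor True = True
Hence (A) is true.

(B): Parsed as (not P xor (R iff (S -> Q))) iff P

not P = not False = True
S -> Q = False -> False = True
R iff (S -> Q) = True iff True = True
not P xor (R iff (S -> Q)) = True xor True = False
(not P xor (R iff (S -> Q))) iff P = False iff False = True
Thus (B) is true.

(C): Formalization: not ((Q -> not S) and R) iff (P or Q)

not S = not False = True
Q -> not S = False -> True = True
(Q -> not S) and R = True and True = True
not ((Q -> not S) and R) = not True = False
P or Q = False or False = False
not ((Q -> not S) and R) iff (P or Q) = False iff False = True
So (C) is true.

3 of the 3 statements are true.

3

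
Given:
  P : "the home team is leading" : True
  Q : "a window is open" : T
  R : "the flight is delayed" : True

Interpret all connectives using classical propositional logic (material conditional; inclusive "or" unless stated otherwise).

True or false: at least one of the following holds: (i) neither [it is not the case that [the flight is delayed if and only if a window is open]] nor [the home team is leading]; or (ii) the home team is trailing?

This is (¬(R ↔ Q) ↓ P) ∨ ¬P.

R ↔ Q = T ↔ T = T
¬(R ↔ Q) = ¬T = F
¬(R ↔ Q) ↓ P = F ↓ T = F
¬P = ¬T = F
(¬(R ↔ Q) ↓ P) ∨ ¬P = F ∨ F = F

false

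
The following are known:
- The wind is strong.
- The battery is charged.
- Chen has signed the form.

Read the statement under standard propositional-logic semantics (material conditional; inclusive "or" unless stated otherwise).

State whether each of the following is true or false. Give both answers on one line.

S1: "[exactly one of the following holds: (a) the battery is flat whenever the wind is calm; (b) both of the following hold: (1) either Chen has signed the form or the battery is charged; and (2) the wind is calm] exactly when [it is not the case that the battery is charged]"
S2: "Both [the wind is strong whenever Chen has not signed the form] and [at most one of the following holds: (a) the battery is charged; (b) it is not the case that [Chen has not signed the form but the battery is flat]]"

Let P = "the wind is strong" (True), Q = "the battery is charged" (True), R = "Chen has signed the form" (True).

S1: In symbols: ((not P -> not Q) xor ((R or Q) and not P)) iff not Q

not P = not True = False
not Q = not True = False
not P -> not Q = False -> False = True
R or Q = True or True = True
not P = not True = False
(R or Q) and not P = True and False = False
(not P -> not Q) xor ((R or Q) and not P) = True xor False = True
not Q = not True = False
((not P -> not Q) xor ((R or Q) and not P)) iff not Q = True iff False = False
Thus S1 is false.

S2: This is (not R -> P) and (Q nand not (not R and not Q)).

not R = not True = False
not R -> P = False -> True = True
not R = not True = False
not Q = not True = False
not R and not Q = False and False = False
not (not R and not Q) = not False = True
Q nand not (not R and not Q) = True nand True = False
(not R -> P) and (Q nand not (not R and not Q)) = True and False = False
Hence S2 is false.

S1 false; S2 false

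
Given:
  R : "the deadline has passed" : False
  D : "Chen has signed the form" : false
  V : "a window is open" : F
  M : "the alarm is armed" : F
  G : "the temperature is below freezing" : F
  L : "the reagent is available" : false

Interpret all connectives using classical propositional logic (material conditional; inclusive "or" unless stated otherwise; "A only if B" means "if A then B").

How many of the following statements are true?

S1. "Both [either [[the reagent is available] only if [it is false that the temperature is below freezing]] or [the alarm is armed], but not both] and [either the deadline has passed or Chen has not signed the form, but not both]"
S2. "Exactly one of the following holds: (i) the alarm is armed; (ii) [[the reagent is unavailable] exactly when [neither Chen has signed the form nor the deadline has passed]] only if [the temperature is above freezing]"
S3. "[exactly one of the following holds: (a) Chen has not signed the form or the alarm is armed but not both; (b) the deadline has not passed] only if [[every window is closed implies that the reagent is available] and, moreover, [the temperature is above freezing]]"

3

S1: In symbols: ((L → ¬G) ⊕ M) ∧ (R ⊕ ¬D)

¬G = ¬F = T
L → ¬G = F → T = T
(L → ¬G) ⊕ M = T ⊕ F = T
¬D = ¬F = T
R ⊕ ¬D = F ⊕ T = T
((L → ¬G) ⊕ M) ∧ (R ⊕ ¬D) = T ∧ T = T
So S1 is true.

S2: This is M ⊕ ((¬L ↔ (D ↓ R)) → ¬G).

¬L = ¬F = T
D ↓ R = F ↓ F = T
¬L ↔ (D ↓ R) = T ↔ T = T
¬G = ¬F = T
(¬L ↔ (D ↓ R)) → ¬G = T → T = T
M ⊕ ((¬L ↔ (D ↓ R)) → ¬G) = F ⊕ T = T
So S2 is true.

S3: Parsed as ((¬D ⊕ M) ⊕ ¬R) → ((¬V → L) ∧ ¬G)

¬D = ¬F = T
¬D ⊕ M = T ⊕ F = T
¬R = ¬F = T
(¬D ⊕ M) ⊕ ¬R = T ⊕ T = F
¬V = ¬F = T
¬V → L = T → F = F
¬G = ¬F = T
(¬V → L) ∧ ¬G = F ∧ T = F
((¬D ⊕ M) ⊕ ¬R) → ((¬V → L) ∧ ¬G) = F → F = T
Thus S3 is true.

True statements: 3.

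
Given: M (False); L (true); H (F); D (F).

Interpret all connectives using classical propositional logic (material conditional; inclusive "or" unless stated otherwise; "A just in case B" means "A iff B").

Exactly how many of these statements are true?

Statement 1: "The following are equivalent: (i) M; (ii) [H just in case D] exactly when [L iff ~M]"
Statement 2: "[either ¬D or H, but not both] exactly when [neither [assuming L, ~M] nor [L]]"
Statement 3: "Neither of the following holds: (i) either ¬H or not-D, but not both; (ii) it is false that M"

Statement 1: In symbols: M <-> ((H <-> D) <-> (L <-> ~M))

H <-> D = F <-> F = T
~M = ~F = T
L <-> ~M = T <-> T = T
(H <-> D) <-> (L <-> ~M) = T <-> T = T
M <-> ((H <-> D) <-> (L <-> ~M)) = F <-> T = F
So Statement 1 is false.

Statement 2: This is (~D xor H) <-> ((L -> ~M) nor L).

~D = ~F = T
~D xor H = T xor F = T
~M = ~F = T
L -> ~M = T -> T = T
(L -> ~M) nor L = T nor T = F
(~D xor H) <-> ((L -> ~M) nor L) = T <-> F = F
So Statement 2 is false.

Statement 3: This is (~H xor ~D) nor ~M.

~H = ~F = T
~D = ~F = T
~H xor ~D = T xor T = F
~M = ~F = T
(~H xor ~D) nor ~M = F nor T = F
Hence Statement 3 is false.

True statements: 0 (none).

0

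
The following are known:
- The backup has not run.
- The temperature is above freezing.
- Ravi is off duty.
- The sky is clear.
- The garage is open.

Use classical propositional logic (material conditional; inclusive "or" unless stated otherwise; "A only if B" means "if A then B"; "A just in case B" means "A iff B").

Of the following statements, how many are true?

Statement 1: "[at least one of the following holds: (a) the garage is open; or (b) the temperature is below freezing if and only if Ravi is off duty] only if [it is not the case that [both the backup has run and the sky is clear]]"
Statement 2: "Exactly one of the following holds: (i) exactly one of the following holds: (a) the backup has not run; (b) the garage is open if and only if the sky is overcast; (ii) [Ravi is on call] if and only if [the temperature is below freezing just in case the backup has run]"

Let W = "the garage is closed" (False), U = "the temperature is below freezing" (False), H = "Ravi is on call" (False), N = "the backup has run" (False), L = "the sky is overcast" (False).

Statement 1: Parsed as (not W or (U iff not H)) -> not (N and not L)

not W = not False = True
not H = not False = True
U iff not H = False iff True = False
not W or (U iff not H) = True or False = True
not L = not False = True
N and not L = False and True = False
not (N and not L) = not False = True
(not W or (U iff not H)) -> not (N and not L) = True -> True = True
Hence Statement 1 is true.

Statement 2: Parsed as (not N xor (not W iff L)) xor (H iff (U iff N))

not N = not False = True
not W = not False = True
not W iff L = True iff False = False
not N xor (not W iff L) = True xor False = True
U iff N = False iff False = True
H iff (U iff N) = False iff True = False
(not N xor (not W iff L)) xor (H iff (U iff N)) = True xor False = True
So Statement 2 is true.

True statements: 2 (Statement 1, Statement 2).

2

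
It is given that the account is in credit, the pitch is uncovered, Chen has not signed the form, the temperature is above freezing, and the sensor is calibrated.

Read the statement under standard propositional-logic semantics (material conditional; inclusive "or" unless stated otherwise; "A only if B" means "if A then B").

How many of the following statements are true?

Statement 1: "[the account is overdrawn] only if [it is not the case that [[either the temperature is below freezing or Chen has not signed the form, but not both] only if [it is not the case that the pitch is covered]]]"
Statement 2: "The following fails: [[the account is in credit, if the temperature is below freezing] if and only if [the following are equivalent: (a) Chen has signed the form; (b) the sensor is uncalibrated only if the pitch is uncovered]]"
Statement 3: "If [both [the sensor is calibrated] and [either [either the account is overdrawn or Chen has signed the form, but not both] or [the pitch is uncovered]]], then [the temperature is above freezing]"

Let N = "the account is overdrawn" (False), U = "the temperature is below freezing" (False), K = "Chen has signed the form" (False), G = "the pitch is covered" (False), L = "the sensor is calibrated" (True).

Statement 1: In symbols: N -> not ((U xor not K) -> not G)

not K = not False = True
U xor not K = False xor True = True
not G = not False = True
(U xor not K) -> not G = True -> True = True
not ((U xor not K) -> not G) = not True = False
N -> not ((U xor not K) -> not G) = False -> False = True
So Statement 1 is true.

Statement 2: Parsed as not ((U -> not N) iff (K iff (not L -> not G)))

not N = not False = True
U -> not N = False -> True = True
not L = not True = False
not G = not False = True
not L -> not G = False -> True = True
K iff (not L -> not G) = False iff True = False
(U -> not N) iff (K iff (not L -> not G)) = True iff False = False
not ((U -> not N) iff (K iff (not L -> not G))) = not False = True
So Statement 2 is true.

Statement 3: Formalization: (L and ((N xor K) or not G)) -> not U

N xor K = False xor False = False
not G = not False = True
(N xor K) or not G = False or True = True
L and ((N xor K) or not G) = True and True = True
not U = not False = True
(L and ((N xor K) or not G)) -> not U = True -> True = True
So Statement 3 is true.

True statements: 3.

3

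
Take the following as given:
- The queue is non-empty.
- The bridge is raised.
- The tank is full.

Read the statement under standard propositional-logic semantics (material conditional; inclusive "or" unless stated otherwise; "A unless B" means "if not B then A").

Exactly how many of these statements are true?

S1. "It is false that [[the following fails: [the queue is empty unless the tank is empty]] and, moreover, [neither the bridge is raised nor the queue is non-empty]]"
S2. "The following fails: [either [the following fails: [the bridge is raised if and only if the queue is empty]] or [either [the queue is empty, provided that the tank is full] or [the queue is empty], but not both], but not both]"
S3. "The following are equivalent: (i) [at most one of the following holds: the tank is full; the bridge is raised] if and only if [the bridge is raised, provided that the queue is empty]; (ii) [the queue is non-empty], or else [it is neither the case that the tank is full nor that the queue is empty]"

1

Let P = "the queue is empty" (False), R = "the tank is full" (True), Q = "the bridge is raised" (True).

S1: Formalization: not (not (P or not R) and (Q nor not P))

not R = not True = False
P or not R = False or False = False
not (P or not R) = not False = True
not P = not False = True
Q nor not P = True nor True = False
not (P or not R) and (Q nor not P) = True and False = False
not (not (P or not R) and (Q nor not P)) = not False = True
So S1 is true.

S2: In symbols: not (not (Q iff P) xor ((R -> P) xor P))

Q iff P = True iff False = False
not (Q iff P) = not False = True
R -> P = True -> False = False
(R -> P) xor P = False xor False = False
not (Q iff P) xor ((R -> P) xor P) = True xor False = True
not (not (Q iff P) xor ((R -> P) xor P)) = not True = False
So S2 is false.

S3: This is ((R nand Q) iff (P -> Q)) iff (not P or (R nor P)).

R nand Q = True nand True = False
P -> Q = False -> True = True
(R nand Q) iff (P -> Q) = False iff True = False
not P = not False = True
R nor P = True nor False = False
not P or (R nor P) = True or False = True
((R nand Q) iff (P -> Q)) iff (not P or (R nor P)) = False iff True = False
Hence S3 is false.

1 of the 3 statements is true.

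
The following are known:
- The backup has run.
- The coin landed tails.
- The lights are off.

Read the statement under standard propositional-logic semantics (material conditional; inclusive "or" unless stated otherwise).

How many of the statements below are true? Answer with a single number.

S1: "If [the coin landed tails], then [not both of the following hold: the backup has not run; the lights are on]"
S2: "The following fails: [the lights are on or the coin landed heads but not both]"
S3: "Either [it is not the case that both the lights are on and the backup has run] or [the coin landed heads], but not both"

Let W = "the coin landed heads" (False), L = "the backup has run" (True), M = "the lights are on" (False).

S1: This is not W -> (not L nand M).

not W = not False = True
not L = not True = False
not L nand M = False nand False = True
not W -> (not L nand M) = True -> True = True
Hence S1 is true.

S2: In symbols: not (M xor W)

M xor W = False xor False = False
not (M xor W) = not False = True
Hence S2 is true.

S3: Formalization: (M nand L) xor W

M nand L = False nand True = True
(M nand L) xor W = True xor False = True
Thus S3 is true.

True statements: 3 (S1, S2, S3).

3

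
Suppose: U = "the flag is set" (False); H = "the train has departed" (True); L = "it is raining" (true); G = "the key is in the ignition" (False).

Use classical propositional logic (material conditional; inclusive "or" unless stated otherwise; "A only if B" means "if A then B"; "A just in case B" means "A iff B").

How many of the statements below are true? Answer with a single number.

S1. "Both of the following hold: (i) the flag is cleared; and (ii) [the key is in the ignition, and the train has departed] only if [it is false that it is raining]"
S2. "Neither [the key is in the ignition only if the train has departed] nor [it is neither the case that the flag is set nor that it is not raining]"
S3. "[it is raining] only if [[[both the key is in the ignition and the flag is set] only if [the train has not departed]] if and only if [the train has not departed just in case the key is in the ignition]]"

2

S1: Formalization: ~U & ((G & H) -> ~L)

~U = ~F = T
G & H = F & T = F
~L = ~T = F
(G & H) -> ~L = F -> F = T
~U & ((G & H) -> ~L) = T & T = T
Thus S1 is true.

S2: In symbols: (G -> H) nor (U nor ~L)

G -> H = F -> T = T
~L = ~T = F
U nor ~L = F nor F = T
(G -> H) nor (U nor ~L) = T nor T = F
Thus S2 is false.

S3: In symbols: L -> (((G & U) -> ~H) <-> (~H <-> G))

G & U = F & F = F
~H = ~T = F
(G & U) -> ~H = F -> F = T
~H = ~T = F
~H <-> G = F <-> F = T
((G & U) -> ~H) <-> (~H <-> G) = T <-> T = T
L -> (((G & U) -> ~H) <-> (~H <-> G)) = T -> T = T
Hence S3 is true.

2 of the 3 statements are true (S1, S3).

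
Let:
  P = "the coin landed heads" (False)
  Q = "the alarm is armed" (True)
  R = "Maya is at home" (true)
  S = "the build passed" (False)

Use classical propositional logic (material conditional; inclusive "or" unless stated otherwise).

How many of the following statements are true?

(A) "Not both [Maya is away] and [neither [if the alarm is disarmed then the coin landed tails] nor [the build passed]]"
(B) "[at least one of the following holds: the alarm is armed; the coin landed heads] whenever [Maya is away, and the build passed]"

2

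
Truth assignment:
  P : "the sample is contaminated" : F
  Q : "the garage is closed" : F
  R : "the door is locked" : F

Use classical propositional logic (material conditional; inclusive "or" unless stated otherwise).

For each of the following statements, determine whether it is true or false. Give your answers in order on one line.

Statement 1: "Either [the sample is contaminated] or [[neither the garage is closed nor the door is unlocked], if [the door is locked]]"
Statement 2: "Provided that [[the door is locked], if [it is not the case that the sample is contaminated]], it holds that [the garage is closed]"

Statement 1 True / Statement 2 True

Statement 1: Formalization: P | (R -> (Q nor ~R))

~R = ~F = T
Q nor ~R = F nor T = F
R -> (Q nor ~R) = F -> F = T
P | (R -> (Q nor ~R)) = F | T = T
Hence Statement 1 is true.

Statement 2: Formalization: (~P -> R) -> Q

~P = ~F = T
~P -> R = T -> F = F
(~P -> R) -> Q = F -> F = T
Hence Statement 2 is true.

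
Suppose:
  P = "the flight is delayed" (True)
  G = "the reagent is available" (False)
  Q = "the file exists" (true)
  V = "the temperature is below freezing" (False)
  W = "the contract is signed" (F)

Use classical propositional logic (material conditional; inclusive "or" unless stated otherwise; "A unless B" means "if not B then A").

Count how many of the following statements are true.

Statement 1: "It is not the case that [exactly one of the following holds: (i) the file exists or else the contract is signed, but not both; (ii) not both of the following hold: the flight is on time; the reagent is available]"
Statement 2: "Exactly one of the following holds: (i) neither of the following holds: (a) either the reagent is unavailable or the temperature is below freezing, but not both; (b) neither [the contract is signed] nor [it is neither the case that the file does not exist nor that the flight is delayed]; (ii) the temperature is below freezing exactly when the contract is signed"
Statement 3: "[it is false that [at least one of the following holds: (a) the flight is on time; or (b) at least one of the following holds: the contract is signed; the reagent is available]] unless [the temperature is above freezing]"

3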